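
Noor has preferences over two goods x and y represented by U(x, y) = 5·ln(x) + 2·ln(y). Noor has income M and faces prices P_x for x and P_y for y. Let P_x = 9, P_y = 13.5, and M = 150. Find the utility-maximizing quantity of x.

MU_x/MU_y = (5·y)/(2·x); tangency sets this equal to P_x/P_y.
So 5·P_y·y = 2·P_x·x; combined with the budget, a share 5/7 of income goes to x.
Demand: x*(P_x,P_y,M) = 5/7·M/P_x and y* = 2/7·M/P_y.
At P_x=9, P_y=13.5, M=150: x* = 5/7·150/9 = 11.9048.

x* = 11.9048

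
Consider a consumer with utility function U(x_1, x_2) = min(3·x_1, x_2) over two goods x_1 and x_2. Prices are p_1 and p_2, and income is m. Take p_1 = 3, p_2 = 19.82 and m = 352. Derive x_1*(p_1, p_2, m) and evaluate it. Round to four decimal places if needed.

x_1* = 5.6356

Leontief preferences: the optimum is at the kink where x_1/1 = x_2/3, i.e. x_2 = 3·x_1.
Budget: p_1·x_1 + p_2·3·x_1 = m, so (p_1 + 3·p_2)·x_1 = m.
Demand: x_1*(p_1,p_2,m) = m/(p_1 + 3·p_2), x_2* = 3·m/(p_1 + 3·p_2).
Here 3 + 3·19.82 = 62.46, giving x_1* = 5.6356.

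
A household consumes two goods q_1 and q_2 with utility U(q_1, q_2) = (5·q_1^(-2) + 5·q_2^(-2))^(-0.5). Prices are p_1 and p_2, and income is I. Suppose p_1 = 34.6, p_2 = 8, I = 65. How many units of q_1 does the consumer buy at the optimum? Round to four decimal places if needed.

q_1* = 1.3646

MU_q_1 ∝ 5·q_1^(-3), MU_q_2 ∝ 5·q_2^(-3), so MRS = (q_2/q_1)^(3) = p_1/p_2.
Hence q_2/q_1 = (p_1/p_2)^(1/(3)), i.e. raised to the 1/3 power.
With the ratio pinned down, the budget gives q_1* = I/(p_1 + p_2·(q_2/q_1)) and q_2* = (q_2/q_1)·q_1*.
Numerically q_2/q_1 = 1.629279, so q_1* = 65/(34.6 + 8·1.629279) = 1.3646.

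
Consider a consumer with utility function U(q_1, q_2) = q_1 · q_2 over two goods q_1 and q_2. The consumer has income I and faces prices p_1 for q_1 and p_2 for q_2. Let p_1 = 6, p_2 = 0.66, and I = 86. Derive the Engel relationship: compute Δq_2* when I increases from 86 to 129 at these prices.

Δq_2* = 32.5758

Demand: q_1*(p_1,p_2,I) = 0.5·I/p_1 and q_2* = 0.5·I/p_2.
At p_1=6, p_2=0.66, I=86: q_2* = 0.5·86/0.66 = 65.1515.
At I' = 129: q_2* = 97.7273. Change: 97.7273 − 65.1515 = 32.5758.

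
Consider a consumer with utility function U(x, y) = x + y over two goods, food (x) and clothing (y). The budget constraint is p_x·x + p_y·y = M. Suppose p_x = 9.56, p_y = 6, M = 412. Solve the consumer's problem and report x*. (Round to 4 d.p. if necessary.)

Perfect substitutes: compare marginal utility per dollar. 1/p_x vs 1/p_y → 0.1046 vs 0.1667.
y gives more utility per dollar, so spend all income on y: y* = M/p_y, x* = 0.
Numerically: x* = 0, y* = 68.6667.

x* = 0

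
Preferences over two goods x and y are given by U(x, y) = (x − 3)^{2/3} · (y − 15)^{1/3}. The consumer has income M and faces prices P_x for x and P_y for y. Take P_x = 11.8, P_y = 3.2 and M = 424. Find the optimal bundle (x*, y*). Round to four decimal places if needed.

x* = 22.2429, y* = 50.4792

MRS = 2·(y−15)/(x−3). Tangency with P_x/P_y gives y−15 = (1/2)·(P_x/P_y)·(x−3).
Substituting into the budget: x* = 3 + 2/3·(M − 3·P_x − 15·P_y)/P_x, and y* = 15 + 1/3·(…)/P_y.
Discretionary income = 424 − 3·11.8 − 15·3.2 = 340.6; x* = 3 + 2/3·340.6/11.8 = 22.2429; y* = 15 + 1/3·340.6/3.2 = 50.4792.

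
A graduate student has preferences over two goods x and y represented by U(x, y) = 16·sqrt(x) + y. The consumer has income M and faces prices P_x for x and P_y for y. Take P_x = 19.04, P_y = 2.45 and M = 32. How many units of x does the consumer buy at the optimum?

Utility is quasi-linear in y; the FOC for x is 8/√x = P_x/P_y.
Thus x* = (8·P_y/P_x)² — independent of M — with the rest of income spent on y.
Plugging in: x* = (8·2.45/19.04)² = 1.0597.

x* = 1.0597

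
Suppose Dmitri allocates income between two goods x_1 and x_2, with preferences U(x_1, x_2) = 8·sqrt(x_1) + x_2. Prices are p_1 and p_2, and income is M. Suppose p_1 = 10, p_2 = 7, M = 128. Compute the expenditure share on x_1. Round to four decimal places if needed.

share on x_1 = 0.6125

MU_x_1 = 4/√x_1, MU_x_2 = 1. Tangency: 4/√x_1 = p_1/p_2.
Solve: √x_1 = 4·p_2/p_1, so x_1*(p_1,p_2) = (4·p_2/p_1)², and x_2* = (M − p_1·x_1*)/p_2.
Plugging in: x_1* = (4·7/10)² = 7.84, x_2* = 7.0857.
Expenditure on x_1: 10·7.84 = 78.4; share = 0.6125.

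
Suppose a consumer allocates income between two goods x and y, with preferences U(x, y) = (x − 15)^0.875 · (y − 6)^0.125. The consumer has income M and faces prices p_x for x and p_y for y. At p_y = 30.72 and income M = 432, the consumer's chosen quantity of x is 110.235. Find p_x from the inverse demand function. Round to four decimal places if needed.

This is Cobb-Douglas in (x−15, y−6): tangency gives 0.875·p_y·(y−6) = 0.125·p_x·(x−15).
After buying the subsistence bundle (15, 6), a share 0.875 of the remaining income goes to x: x* = 15 + 0.875·(M − 15p_x − 6p_y)/p_x.
Set x* = 110.235 in the demand function and solve for p_x: p_x = 2.

p_x = 2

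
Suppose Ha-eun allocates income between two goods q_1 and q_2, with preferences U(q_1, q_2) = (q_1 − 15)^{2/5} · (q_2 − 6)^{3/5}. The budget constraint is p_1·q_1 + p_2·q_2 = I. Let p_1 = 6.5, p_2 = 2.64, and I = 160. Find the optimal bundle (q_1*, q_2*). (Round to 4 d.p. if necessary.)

q_1* = 17.8714, q_2* = 16.6045

Let q_1' = q_1−15, q_2' = q_2−6. MRS = (2/3)·q_2'/q_1' = p_1/p_2.
Substituting into the budget: q_1* = 15 + 0.4·(I − 15·p_1 − 6·p_2)/p_1, and q_2* = 6 + 0.6·(…)/p_2.
Discretionary income = 160 − 15·6.5 − 6·2.64 = 46.66; q_1* = 15 + 0.4·46.66/6.5 = 17.8714; q_2* = 6 + 0.6·46.66/2.64 = 16.6045.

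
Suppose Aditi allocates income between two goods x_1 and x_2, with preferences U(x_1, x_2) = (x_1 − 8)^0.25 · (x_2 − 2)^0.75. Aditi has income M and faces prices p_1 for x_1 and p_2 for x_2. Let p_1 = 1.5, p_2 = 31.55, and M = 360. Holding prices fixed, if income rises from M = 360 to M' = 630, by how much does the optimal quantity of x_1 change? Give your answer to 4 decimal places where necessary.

This is Cobb-Douglas in (x_1−8, x_2−2): tangency gives 0.25·p_2·(x_2−2) = 0.75·p_1·(x_1−8).
Substituting into the budget: x_1* = 8 + 0.25·(M − 8·p_1 − 2·p_2)/p_1, and x_2* = 2 + 0.75·(…)/p_2.
Discretionary income = 360 − 8·1.5 − 2·31.55 = 284.9; x_1* = 8 + 0.25·284.9/1.5 = 55.4833.
At M' = 630: x_1* = 100.4833. Change: 100.4833 − 55.4833 = 45.

Δx_1* = 45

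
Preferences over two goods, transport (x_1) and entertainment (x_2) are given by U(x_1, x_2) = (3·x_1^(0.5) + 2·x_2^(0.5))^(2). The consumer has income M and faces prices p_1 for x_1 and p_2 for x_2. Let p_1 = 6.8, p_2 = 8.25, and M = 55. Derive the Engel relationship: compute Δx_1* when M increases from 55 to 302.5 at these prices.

Δx_1* = 26.6386

From the CES first-order condition, (3/2)·(x_2/x_1)^(0.5) = p_1/p_2.
Hence x_2/x_1 = ((2/3)·p_1/p_2)^(1/(0.5)), i.e. raised to the 2 power.
With the ratio pinned down, the budget gives x_1* = M/(p_1 + p_2·(x_2/x_1)) and x_2* = (x_2/x_1)·x_1*.
Numerically x_2/x_1 = 0.301945, so x_1* = 55/(6.8 + 8.25·0.301945) = 5.9197.
At M' = 302.5: x_1* = 32.5582. Change: 32.5582 − 5.9197 = 26.6386.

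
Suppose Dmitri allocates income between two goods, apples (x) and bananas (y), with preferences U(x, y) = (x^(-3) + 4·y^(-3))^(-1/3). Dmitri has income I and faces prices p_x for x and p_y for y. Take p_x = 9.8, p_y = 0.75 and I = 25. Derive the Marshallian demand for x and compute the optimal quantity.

x* = 2.1157

Substitute y = (y/x)·x into the budget: x* = I/(p_x + p_y·(y/x)).
Numerically y/x = 2.688786, so x* = 25/(9.8 + 0.75·2.688786) = 2.1157.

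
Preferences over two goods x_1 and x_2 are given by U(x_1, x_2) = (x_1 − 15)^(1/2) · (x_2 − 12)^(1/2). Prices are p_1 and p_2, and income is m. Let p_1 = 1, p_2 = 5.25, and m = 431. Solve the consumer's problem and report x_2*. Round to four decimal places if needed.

Let x_1' = x_1−15, x_2' = x_2−12. MRS = x_2'/x_1' = p_1/p_2.
After buying the subsistence bundle (15, 12), a share 0.5 of the remaining income goes to x_1: x_1* = 15 + 0.5·(m − 15p_1 − 12p_2)/p_1.
Discretionary income = 431 − 15·1 − 12·5.25 = 353; x_2* = 12 + 0.5·353/5.25 = 45.619.

x_2* = 45.619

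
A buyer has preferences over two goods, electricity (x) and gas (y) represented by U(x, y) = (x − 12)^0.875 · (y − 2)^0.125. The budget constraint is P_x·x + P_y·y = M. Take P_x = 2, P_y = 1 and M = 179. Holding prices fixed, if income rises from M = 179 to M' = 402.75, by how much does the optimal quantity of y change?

Discretionary income = 179 − 12·2 − 2·1 = 153; y* = 2 + 0.125·153/1 = 21.125.
At M' = 402.75: y* = 49.0938. Change: 49.0938 − 21.125 = 27.9688.

Δy* = 27.9688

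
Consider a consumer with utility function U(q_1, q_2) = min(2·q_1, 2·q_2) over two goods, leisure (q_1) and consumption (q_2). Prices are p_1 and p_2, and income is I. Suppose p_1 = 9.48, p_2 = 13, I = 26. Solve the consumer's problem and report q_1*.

q_1* = 1.1566

Leontief preferences: the optimum is at the kink where q_1/2 = q_2/2, i.e. q_2 = q_1.
Budget: p_1·q_1 + p_2·q_1 = I, so (2·p_1 + 2·p_2)·q_1 = 2·I.
Demand: q_1*(p_1,p_2,I) = 2·I/(2·p_1 + 2·p_2), q_2* = 2·I/(2·p_1 + 2·p_2).
Here 2·9.48 + 2·13 = 44.96, giving q_1* = 1.1566.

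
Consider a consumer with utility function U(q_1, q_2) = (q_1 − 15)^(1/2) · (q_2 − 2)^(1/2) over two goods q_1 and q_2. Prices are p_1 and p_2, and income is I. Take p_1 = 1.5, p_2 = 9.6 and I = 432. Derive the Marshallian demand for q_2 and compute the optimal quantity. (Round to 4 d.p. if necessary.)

q_2* = 22.3281

This is Cobb-Douglas in (q_1−15, q_2−2): tangency gives 0.5·p_2·(q_2−2) = 0.5·p_1·(q_1−15).
Substituting into the budget: q_1* = 15 + 0.5·(I − 15·p_1 − 2·p_2)/p_1, and q_2* = 2 + 0.5·(…)/p_2.
Discretionary income = 432 − 15·1.5 − 2·9.6 = 390.3; q_2* = 2 + 0.5·390.3/9.6 = 22.3281.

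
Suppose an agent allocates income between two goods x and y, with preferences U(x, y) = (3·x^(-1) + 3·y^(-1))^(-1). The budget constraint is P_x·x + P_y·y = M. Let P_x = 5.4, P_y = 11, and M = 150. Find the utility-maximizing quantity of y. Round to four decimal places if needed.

y* = 8.0183

MU_x ∝ 3·x^(-2), MU_y ∝ 3·y^(-2), so MRS = (y/x)^(2) = P_x/P_y.
Solve for the ratio: y/x = [P_x/P_y]^(0.5).
Substitute y = (y/x)·x into the budget: x* = M/(P_x + P_y·(y/x)).
Numerically y/x = 0.700649, so x* = 150/(5.4 + 11·0.700649) = 11.4441 and y* = 0.700649·11.4441 = 8.0183.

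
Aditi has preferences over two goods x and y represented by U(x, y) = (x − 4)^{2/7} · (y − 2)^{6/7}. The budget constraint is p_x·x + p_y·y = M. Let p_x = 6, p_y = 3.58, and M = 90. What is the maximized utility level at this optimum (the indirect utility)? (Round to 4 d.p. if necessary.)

Substituting into the budget: x* = 4 + 0.25·(M − 4·p_x − 2·p_y)/p_x, and y* = 2 + 0.75·(…)/p_y.
Discretionary income = 90 − 4·6 − 2·3.58 = 58.84; x* = 4 + 0.25·58.84/6 = 6.4517; y* = 2 + 0.75·58.84/3.58 = 14.3268.
Utility at the optimum: U(6.4517, 14.3268) = 11.1247.

V = 11.1247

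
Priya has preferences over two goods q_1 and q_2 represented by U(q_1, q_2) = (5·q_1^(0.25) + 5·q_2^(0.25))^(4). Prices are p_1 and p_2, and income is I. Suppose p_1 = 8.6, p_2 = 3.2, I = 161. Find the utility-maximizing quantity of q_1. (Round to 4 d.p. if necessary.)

q_1* = 7.832

MU_q_1 ∝ 5·q_1^(-0.75), MU_q_2 ∝ 5·q_2^(-0.75), so MRS = (q_2/q_1)^(0.75) = p_1/p_2.
Hence q_2/q_1 = (p_1/p_2)^(1/(0.75)), i.e. raised to the 4/3 power.
Substitute q_2 = (q_2/q_1)·q_1 into the budget: q_1* = I/(p_1 + p_2·(q_2/q_1)).
Numerically q_2/q_1 = 3.736497, so q_1* = 161/(8.6 + 3.2·3.736497) = 7.832.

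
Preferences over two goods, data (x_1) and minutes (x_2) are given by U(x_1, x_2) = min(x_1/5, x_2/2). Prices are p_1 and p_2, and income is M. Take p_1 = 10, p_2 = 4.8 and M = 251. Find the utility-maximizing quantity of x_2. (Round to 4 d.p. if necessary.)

x_2* = 8.4228

With perfect complements, no substitution: consume in ratio x_1:x_2 = 5:2.
Budget: p_1·x_1 + p_2·(2/5)·x_1 = M, so (5·p_1 + 2·p_2)·x_1 = 5·M.
Demand: x_1*(p_1,p_2,M) = 5·M/(5·p_1 + 2·p_2), x_2* = 2·M/(5·p_1 + 2·p_2).
Here 5·10 + 2·4.8 = 59.6, giving x_2* = 8.4228.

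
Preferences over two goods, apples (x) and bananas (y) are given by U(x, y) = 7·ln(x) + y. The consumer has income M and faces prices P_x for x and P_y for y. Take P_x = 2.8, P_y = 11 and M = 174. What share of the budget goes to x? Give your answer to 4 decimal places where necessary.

MU_x = 7/x, MU_y = 1. Tangency: 7/x = P_x/P_y.
So x*(P_x,P_y) = 7·P_y/P_x, independent of income; and y* = (M − 7·P_y)/P_y.
At the given prices: x* = 7·11/2.8 = 27.5, and y* = 8.8182.
Expenditure on x: 2.8·27.5 = 77; share = 0.4425.

share on x = 0.4425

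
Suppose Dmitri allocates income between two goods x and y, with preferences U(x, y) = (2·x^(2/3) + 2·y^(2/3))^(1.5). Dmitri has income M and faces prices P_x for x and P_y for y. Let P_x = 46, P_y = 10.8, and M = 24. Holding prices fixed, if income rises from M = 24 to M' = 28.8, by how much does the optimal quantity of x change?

MRS = MU_x/MU_y = (y/x)^(1/3). Set equal to P_x/P_y.
Hence y/x = (P_x/P_y)^(1/(1/3)), i.e. raised to the 3 power.
Substitute y = (y/x)·x into the budget: x* = M/(P_x + P_y·(y/x)).
Numerically y/x = 77.268455, so x* = 24/(46 + 10.8·77.268455) = 0.0273.
At M' = 28.8: x* = 0.0327. Change: 0.0327 − 0.0273 = 0.0055.

Δx* = 0.0055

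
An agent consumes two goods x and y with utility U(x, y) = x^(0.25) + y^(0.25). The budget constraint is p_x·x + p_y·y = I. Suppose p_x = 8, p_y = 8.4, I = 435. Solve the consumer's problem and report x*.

MU_x ∝ x^(-0.75), MU_y ∝ y^(-0.75), so MRS = (y/x)^(0.75) = p_x/p_y.
Solve for the ratio: y/x = [p_x/p_y]^(4/3).
With the ratio pinned down, the budget gives x* = I/(p_x + p_y·(y/x)) and y* = (y/x)·x*.
Numerically y/x = 0.937017, so x* = 435/(8 + 8.4·0.937017) = 27.4086.

x* = 27.4086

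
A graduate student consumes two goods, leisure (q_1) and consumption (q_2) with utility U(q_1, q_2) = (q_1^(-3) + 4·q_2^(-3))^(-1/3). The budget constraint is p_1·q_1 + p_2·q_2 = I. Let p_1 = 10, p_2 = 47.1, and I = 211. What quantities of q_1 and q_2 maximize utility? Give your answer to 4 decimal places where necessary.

q_1* = 3.8214, q_2* = 3.6685

MU_q_1 ∝ q_1^(-4), MU_q_2 ∝ 4·q_2^(-4), so MRS = (1/4)·(q_2/q_1)^(4) = p_1/p_2.
Hence q_2/q_1 = (4·p_1/p_2)^(1/(4)), i.e. raised to the 0.25 power.
With the ratio pinned down, the budget gives q_1* = I/(p_1 + p_2·(q_2/q_1)) and q_2* = (q_2/q_1)·q_1*.
Numerically q_2/q_1 = 0.959975, so q_1* = 211/(10 + 47.1·0.959975) = 3.8214 and q_2* = 0.959975·3.8214 = 3.6685.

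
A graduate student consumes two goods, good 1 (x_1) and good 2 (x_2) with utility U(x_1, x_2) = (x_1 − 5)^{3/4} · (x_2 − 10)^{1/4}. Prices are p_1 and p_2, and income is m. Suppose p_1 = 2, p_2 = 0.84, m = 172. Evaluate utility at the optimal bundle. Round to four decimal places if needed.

Substituting into the budget: x_1* = 5 + 0.75·(m − 5·p_1 − 10·p_2)/p_1, and x_2* = 10 + 0.25·(…)/p_2.
Discretionary income = 172 − 5·2 − 10·0.84 = 153.6; x_1* = 5 + 0.75·153.6/2 = 62.6; x_2* = 10 + 0.25·153.6/0.84 = 55.7143.
Utility at the optimum: U(62.6, 55.7143) = 54.3663.

V = 54.3663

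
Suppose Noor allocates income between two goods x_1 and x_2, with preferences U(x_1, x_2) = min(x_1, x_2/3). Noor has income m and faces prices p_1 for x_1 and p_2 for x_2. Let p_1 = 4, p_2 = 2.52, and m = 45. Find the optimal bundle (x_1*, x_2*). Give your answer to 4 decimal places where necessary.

With perfect complements, no substitution: consume in ratio x_1:x_2 = 1:3.
Budget: p_1·x_1 + p_2·3·x_1 = m, so (p_1 + 3·p_2)·x_1 = m.
Demand: x_1*(p_1,p_2,m) = m/(p_1 + 3·p_2), x_2* = 3·m/(p_1 + 3·p_2).
Here 4 + 3·2.52 = 11.56, giving x_1* = 3.8927 and x_2* = 11.6782.

x_1* = 3.8927, x_2* = 11.6782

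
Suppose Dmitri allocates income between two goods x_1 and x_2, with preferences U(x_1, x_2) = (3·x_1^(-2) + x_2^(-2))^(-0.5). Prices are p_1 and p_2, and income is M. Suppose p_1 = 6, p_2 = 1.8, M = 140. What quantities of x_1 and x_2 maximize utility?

x_1* = 17.8019, x_2* = 18.4382

MRS = MU_x_1/MU_x_2 = 3·(x_2/x_1)^(3). Set equal to p_1/p_2.
Hence x_2/x_1 = ((1/3)·p_1/p_2)^(1/(3)), i.e. raised to the 1/3 power.
Substitute x_2 = (x_2/x_1)·x_1 into the budget: x_1* = M/(p_1 + p_2·(x_2/x_1)).
Numerically x_2/x_1 = 1.035744, so x_1* = 140/(6 + 1.8·1.035744) = 17.8019 and x_2* = 1.035744·17.8019 = 18.4382.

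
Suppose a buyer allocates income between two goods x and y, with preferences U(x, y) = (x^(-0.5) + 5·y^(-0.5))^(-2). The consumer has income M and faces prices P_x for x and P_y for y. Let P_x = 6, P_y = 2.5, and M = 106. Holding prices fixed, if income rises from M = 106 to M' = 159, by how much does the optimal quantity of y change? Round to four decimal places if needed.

MU_x ∝ x^(-1.5), MU_y ∝ 5·y^(-1.5), so MRS = (1/5)·(y/x)^(1.5) = P_x/P_y.
Hence y/x = (5·P_x/P_y)^(1/(1.5)), i.e. raised to the 2/3 power.
With the ratio pinned down, the budget gives x* = M/(P_x + P_y·(y/x)) and y* = (y/x)·x*.
Numerically y/x = 5.241483, so x* = 106/(6 + 2.5·5.241483) = 5.5487 and y* = 5.241483·5.5487 = 29.0832.
At M' = 159: y* = 43.6248. Change: 43.6248 − 29.0832 = 14.5416.

Δy* = 14.5416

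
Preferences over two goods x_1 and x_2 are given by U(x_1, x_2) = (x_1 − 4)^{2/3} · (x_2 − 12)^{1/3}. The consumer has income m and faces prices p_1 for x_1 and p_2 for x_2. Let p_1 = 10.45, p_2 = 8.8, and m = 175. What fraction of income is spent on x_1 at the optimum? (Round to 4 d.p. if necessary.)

share on x_1 = 0.344

This is Cobb-Douglas in (x_1−4, x_2−12): tangency gives 2/3·p_2·(x_2−12) = 1/3·p_1·(x_1−4).
After buying the subsistence bundle (4, 12), a share 2/3 of the remaining income goes to x_1: x_1* = 4 + 2/3·(m − 4p_1 − 12p_2)/p_1.
Discretionary income = 175 − 4·10.45 − 12·8.8 = 27.6; x_1* = 4 + 2/3·27.6/10.45 = 5.7608; x_2* = 12 + 1/3·27.6/8.8 = 13.0455.
Expenditure on x_1: 10.45·5.7608 = 60.2; share = 0.344.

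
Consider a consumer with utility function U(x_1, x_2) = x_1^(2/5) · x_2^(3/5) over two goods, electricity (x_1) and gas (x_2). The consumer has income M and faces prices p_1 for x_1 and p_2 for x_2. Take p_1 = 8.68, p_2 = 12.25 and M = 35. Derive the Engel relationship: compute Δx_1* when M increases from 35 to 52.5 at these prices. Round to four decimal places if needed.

MU_x_1/MU_x_2 = (0.4·x_2)/(0.6·x_1); tangency sets this equal to p_1/p_2.
Rearranging, p_2·x_2 = (3/2)·p_1·x_1. Substituting into the budget gives p_1·x_1·(1 + (3/2)) = M.
Demand: x_1*(p_1,p_2,M) = 0.4·M/p_1 and x_2* = 0.6·M/p_2.
At p_1=8.68, p_2=12.25, M=35: x_1* = 0.4·35/8.68 = 1.6129.
At M' = 52.5: x_1* = 2.4194. Change: 2.4194 − 1.6129 = 0.8065.

Δx_1* = 0.8065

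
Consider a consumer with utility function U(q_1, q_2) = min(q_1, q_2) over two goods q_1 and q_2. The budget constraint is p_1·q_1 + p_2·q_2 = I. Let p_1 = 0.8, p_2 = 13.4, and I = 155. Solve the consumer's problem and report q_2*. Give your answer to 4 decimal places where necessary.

Here 0.8 + 13.4 = 14.2, giving q_2* = 10.9155.

q_2* = 10.9155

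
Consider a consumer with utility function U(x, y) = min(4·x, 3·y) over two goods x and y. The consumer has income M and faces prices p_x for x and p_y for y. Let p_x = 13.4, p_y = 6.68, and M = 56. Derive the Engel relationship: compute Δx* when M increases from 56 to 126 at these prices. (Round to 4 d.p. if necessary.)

Leontief preferences: the optimum is at the kink where x/3 = y/4, i.e. y = (4/3)·x.
Budget: p_x·x + p_y·(4/3)·x = M, so (3·p_x + 4·p_y)·x = 3·M.
Demand: x*(p_x,p_y,M) = 3·M/(3·p_x + 4·p_y), y* = 4·M/(3·p_x + 4·p_y).
Here 3·13.4 + 4·6.68 = 66.92, giving x* = 2.5105.
At M' = 126: x* = 5.6485. Change: 5.6485 − 2.5105 = 3.1381.

Δx* = 3.1381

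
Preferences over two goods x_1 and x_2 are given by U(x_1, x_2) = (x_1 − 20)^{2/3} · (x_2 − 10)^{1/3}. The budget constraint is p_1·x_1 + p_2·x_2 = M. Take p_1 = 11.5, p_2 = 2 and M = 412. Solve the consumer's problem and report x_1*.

This is Cobb-Douglas in (x_1−20, x_2−10): tangency gives 2/3·p_2·(x_2−10) = 1/3·p_1·(x_1−20).
After buying the subsistence bundle (20, 10), a share 2/3 of the remaining income goes to x_1: x_1* = 20 + 2/3·(M − 20p_1 − 10p_2)/p_1.
Discretionary income = 412 − 20·11.5 − 10·2 = 162; x_1* = 20 + 2/3·162/11.5 = 29.3913.

x_1* = 29.3913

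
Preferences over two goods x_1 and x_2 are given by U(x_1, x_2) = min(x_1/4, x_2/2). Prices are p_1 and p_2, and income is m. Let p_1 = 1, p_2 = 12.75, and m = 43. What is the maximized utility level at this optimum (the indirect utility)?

V = 1.4576

With perfect complements, no substitution: consume in ratio x_1:x_2 = 4:2.
Budget: p_1·x_1 + p_2·(1/2)·x_1 = m, so (4·p_1 + 2·p_2)·x_1 = 4·m.
Demand: x_1*(p_1,p_2,m) = 4·m/(4·p_1 + 2·p_2), x_2* = 2·m/(4·p_1 + 2·p_2).
Here 4·1 + 2·12.75 = 29.5, giving x_1* = 5.8305 and x_2* = 2.9153.
Utility at the optimum: U(5.8305, 2.9153) = 1.4576.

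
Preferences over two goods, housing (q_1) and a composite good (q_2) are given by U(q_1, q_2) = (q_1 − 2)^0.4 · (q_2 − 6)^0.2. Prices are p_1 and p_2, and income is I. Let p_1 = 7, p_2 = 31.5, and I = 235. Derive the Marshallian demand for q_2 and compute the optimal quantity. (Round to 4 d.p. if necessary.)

q_2* = 6.3386

Substituting into the budget: q_1* = 2 + 2/3·(I − 2·p_1 − 6·p_2)/p_1, and q_2* = 6 + 1/3·(…)/p_2.
Discretionary income = 235 − 2·7 − 6·31.5 = 32; q_2* = 6 + 1/3·32/31.5 = 6.3386.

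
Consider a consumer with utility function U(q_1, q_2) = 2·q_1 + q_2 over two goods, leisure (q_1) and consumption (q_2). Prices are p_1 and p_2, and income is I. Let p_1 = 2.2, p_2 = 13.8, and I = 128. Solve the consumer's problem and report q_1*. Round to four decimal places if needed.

q_1* = 58.1818

q_1 gives more utility per dollar, so spend all income on q_1: q_1* = I/p_1, q_2* = 0.
Numerically: q_1* = 58.1818, q_2* = 0.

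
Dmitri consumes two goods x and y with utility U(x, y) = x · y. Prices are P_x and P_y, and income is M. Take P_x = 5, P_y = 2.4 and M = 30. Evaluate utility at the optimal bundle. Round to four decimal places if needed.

MU_x/MU_y = (y)/(x); tangency sets this equal to P_x/P_y.
Rearranging, P_y·y = P_x·x. Substituting into the budget gives P_x·x·(1 + 1) = M.
Demand: x*(P_x,P_y,M) = 0.5·M/P_x and y* = 0.5·M/P_y.
At P_x=5, P_y=2.4, M=30: x* = 0.5·30/5 = 3, y* = 6.25.
Utility at the optimum: U(3, 6.25) = 18.75.

V = 18.75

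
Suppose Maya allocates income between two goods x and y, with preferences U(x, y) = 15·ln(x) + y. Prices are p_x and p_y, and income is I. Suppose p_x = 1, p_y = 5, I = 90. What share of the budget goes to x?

MU_x = 15/x, MU_y = 1. Tangency: 15/x = p_x/p_y.
So x*(p_x,p_y) = 15·p_y/p_x, independent of income; and y* = (I − 15·p_y)/p_y.
At the given prices: x* = 15·5/1 = 75, and y* = 3.
Expenditure on x: 1·75 = 75; share = 0.8333.

share on x = 0.8333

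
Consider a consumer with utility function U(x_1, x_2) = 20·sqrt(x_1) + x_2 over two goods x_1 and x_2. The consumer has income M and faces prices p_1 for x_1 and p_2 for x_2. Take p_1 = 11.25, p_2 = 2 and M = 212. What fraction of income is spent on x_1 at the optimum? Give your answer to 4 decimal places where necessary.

share on x_1 = 0.1677

MU_x_1 = 10/√x_1, MU_x_2 = 1. Tangency: 10/√x_1 = p_1/p_2.
Solve: √x_1 = 10·p_2/p_1, so x_1*(p_1,p_2) = (10·p_2/p_1)², and x_2* = (M − p_1·x_1*)/p_2.
Plugging in: x_1* = (10·2/11.25)² = 3.1605, x_2* = 88.2222.
Expenditure on x_1: 11.25·3.1605 = 35.5556; share = 0.1677.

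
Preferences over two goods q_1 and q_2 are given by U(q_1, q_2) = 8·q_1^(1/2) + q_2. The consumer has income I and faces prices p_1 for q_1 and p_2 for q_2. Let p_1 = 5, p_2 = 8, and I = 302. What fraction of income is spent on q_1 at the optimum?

share on q_1 = 0.6781

Utility is quasi-linear in q_2; the FOC for q_1 is 4/√q_1 = p_1/p_2.
Solve: √q_1 = 4·p_2/p_1, so q_1*(p_1,p_2) = (4·p_2/p_1)², and q_2* = (I − p_1·q_1*)/p_2.
Plugging in: q_1* = (4·8/5)² = 40.96, q_2* = 12.15.
Expenditure on q_1: 5·40.96 = 204.8; share = 0.6781.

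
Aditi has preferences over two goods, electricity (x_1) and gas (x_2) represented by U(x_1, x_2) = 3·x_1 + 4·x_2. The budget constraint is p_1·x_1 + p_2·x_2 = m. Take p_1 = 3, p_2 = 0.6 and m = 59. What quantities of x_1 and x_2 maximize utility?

Linear utility — the consumer picks whichever good has higher MU/price: 3/3 = 1 vs 4/0.6 = 6.6667.
x_2 gives more utility per dollar, so spend all income on x_2: x_2* = m/p_2, x_1* = 0.
Numerically: x_1* = 0, x_2* = 98.3333.

x_1* = 0, x_2* = 98.3333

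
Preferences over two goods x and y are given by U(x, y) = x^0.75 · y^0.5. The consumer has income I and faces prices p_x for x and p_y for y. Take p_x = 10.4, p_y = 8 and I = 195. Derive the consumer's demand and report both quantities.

The MRS is (3/2)·y/x. Set MRS = p_x/p_y.
Rearranging, p_y·y = (2/3)·p_x·x. Substituting into the budget gives p_x·x·(1 + (2/3)) = I.
Demand: x*(p_x,p_y,I) = 0.6·I/p_x and y* = 0.4·I/p_y.
At p_x=10.4, p_y=8, I=195: x* = 0.6·195/10.4 = 11.25, y* = 9.75.

x* = 11.25, y* = 9.75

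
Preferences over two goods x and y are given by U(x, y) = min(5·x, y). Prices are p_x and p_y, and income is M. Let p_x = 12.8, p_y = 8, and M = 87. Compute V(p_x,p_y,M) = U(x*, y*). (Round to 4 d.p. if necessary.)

V = 8.2386

Leontief preferences: the optimum is at the kink where x/1 = y/5, i.e. y = 5·x.
Budget: p_x·x + p_y·5·x = M, so (p_x + 5·p_y)·x = M.
Demand: x*(p_x,p_y,M) = M/(p_x + 5·p_y), y* = 5·M/(p_x + 5·p_y).
Here 12.8 + 5·8 = 52.8, giving x* = 1.6477 and y* = 8.2386.
Utility at the optimum: U(1.6477, 8.2386) = 8.2386.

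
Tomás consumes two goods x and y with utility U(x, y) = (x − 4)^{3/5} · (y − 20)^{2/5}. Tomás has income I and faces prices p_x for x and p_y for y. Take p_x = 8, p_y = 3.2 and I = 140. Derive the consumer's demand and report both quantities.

x* = 7.3, y* = 25.5

This is Cobb-Douglas in (x−4, y−20): tangency gives 0.6·p_y·(y−20) = 0.4·p_x·(x−4).
Substituting into the budget: x* = 4 + 0.6·(I − 4·p_x − 20·p_y)/p_x, and y* = 20 + 0.4·(…)/p_y.
Discretionary income = 140 − 4·8 − 20·3.2 = 44; x* = 4 + 0.6·44/8 = 7.3; y* = 20 + 0.4·44/3.2 = 25.5.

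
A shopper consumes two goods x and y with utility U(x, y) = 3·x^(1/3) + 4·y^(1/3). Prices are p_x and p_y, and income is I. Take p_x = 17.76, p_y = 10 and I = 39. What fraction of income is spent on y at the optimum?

From the CES first-order condition, (3/4)·(y/x)^(2/3) = p_x/p_y.
Hence y/x = ((4/3)·p_x/p_y)^(1/(2/3)), i.e. raised to the 1.5 power.
With the ratio pinned down, the budget gives x* = I/(p_x + p_y·(y/x)) and y* = (y/x)·x*.
Numerically y/x = 3.643951, so x* = 39/(17.76 + 10·3.643951) = 0.7196 and y* = 3.643951·0.7196 = 2.6221.
Expenditure on y: 10·2.6221 = 26.2205; share = 0.6723.

share on y = 0.6723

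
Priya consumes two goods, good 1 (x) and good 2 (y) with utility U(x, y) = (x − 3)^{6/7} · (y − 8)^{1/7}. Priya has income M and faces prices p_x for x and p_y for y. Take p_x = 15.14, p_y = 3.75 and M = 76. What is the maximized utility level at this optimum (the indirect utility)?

V = 0.031

MRS = 6·(y−8)/(x−3). Tangency with p_x/p_y gives y−8 = (1/6)·(p_x/p_y)·(x−3).
Substituting into the budget: x* = 3 + 6/7·(M − 3·p_x − 8·p_y)/p_x, and y* = 8 + 1/7·(…)/p_y.
Discretionary income = 76 − 3·15.14 − 8·3.75 = 0.58; x* = 3 + 6/7·0.58/15.14 = 3.0328; y* = 8 + 1/7·0.58/3.75 = 8.0221.
Utility at the optimum: U(3.0328, 8.0221) = 0.031.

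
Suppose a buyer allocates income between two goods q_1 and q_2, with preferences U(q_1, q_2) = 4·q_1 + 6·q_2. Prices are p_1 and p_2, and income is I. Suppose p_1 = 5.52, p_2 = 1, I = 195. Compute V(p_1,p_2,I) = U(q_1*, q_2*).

Linear utility — the consumer picks whichever good has higher MU/price: 4/5.52 = 0.7246 vs 6/1 = 6.
q_2 gives more utility per dollar, so spend all income on q_2: q_2* = I/p_2, q_1* = 0.
Numerically: q_1* = 0, q_2* = 195.
Utility at the optimum: U(0, 195) = 1170.

V = 1170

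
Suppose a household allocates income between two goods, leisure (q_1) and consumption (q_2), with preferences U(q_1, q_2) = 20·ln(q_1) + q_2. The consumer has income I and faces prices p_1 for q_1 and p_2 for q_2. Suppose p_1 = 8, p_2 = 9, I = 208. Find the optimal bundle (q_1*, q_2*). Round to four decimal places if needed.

Set MRS = p_1/p_2: (20/q_1)/1 = p_1/p_2.
So q_1*(p_1,p_2) = 20·p_2/p_1, independent of income; and q_2* = (I − 20·p_2)/p_2.
At the given prices: q_1* = 20·9/8 = 22.5, and q_2* = 3.1111.

q_1* = 22.5, q_2* = 3.1111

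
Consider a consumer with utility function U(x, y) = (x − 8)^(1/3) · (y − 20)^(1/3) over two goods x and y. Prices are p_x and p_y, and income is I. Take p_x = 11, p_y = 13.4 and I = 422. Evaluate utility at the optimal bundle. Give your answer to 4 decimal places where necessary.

This is Cobb-Douglas in (x−8, y−20): tangency gives 1/3·p_y·(y−20) = 1/3·p_x·(x−8).
Substituting into the budget: x* = 8 + 0.5·(I − 8·p_x − 20·p_y)/p_x, and y* = 20 + 0.5·(…)/p_y.
Discretionary income = 422 − 8·11 − 20·13.4 = 66; x* = 8 + 0.5·66/11 = 11; y* = 20 + 0.5·66/13.4 = 22.4627.
Utility at the optimum: U(11, 22.4627) = 1.9476.

V = 1.9476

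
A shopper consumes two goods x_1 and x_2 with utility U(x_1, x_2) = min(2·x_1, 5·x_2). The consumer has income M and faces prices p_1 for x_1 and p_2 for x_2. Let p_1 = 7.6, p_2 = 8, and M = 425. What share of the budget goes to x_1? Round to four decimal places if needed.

With perfect complements, no substitution: consume in ratio x_1:x_2 = 5:2.
Budget: p_1·x_1 + p_2·(2/5)·x_1 = M, so (5·p_1 + 2·p_2)·x_1 = 5·M.
Demand: x_1*(p_1,p_2,M) = 5·M/(5·p_1 + 2·p_2), x_2* = 2·M/(5·p_1 + 2·p_2).
Here 5·7.6 + 2·8 = 54, giving x_1* = 39.3519 and x_2* = 15.7407.
Expenditure on x_1: 7.6·39.3519 = 299.0741; share = 0.7037.

share on x_1 = 0.7037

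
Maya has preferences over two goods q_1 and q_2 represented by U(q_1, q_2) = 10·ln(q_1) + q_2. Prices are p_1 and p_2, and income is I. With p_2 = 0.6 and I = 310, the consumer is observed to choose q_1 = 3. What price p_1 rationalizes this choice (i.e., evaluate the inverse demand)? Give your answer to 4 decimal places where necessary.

Set MRS = p_1/p_2: (10/q_1)/1 = p_1/p_2.
So q_1*(p_1,p_2) = 10·p_2/p_1, independent of income; and q_2* = (I − 10·p_2)/p_2.
Set q_1* = 3 in the demand function and solve for p_1: p_1 = 2.

p_1 = 2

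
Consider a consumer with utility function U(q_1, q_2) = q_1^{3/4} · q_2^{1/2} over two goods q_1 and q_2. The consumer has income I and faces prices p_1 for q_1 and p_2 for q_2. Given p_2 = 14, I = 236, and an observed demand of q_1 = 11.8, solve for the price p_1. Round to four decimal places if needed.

p_1 = 12

MU_q_1/MU_q_2 = (0.75·q_2)/(0.5·q_1); tangency sets this equal to p_1/p_2.
So 0.75·p_2·q_2 = 0.5·p_1·q_1; combined with the budget, a share 0.6 of income goes to q_1.
Demand: q_1*(p_1,p_2,I) = 0.6·I/p_1 and q_2* = 0.4·I/p_2.
Set q_1* = 11.8 in the demand function and solve for p_1: p_1 = 12.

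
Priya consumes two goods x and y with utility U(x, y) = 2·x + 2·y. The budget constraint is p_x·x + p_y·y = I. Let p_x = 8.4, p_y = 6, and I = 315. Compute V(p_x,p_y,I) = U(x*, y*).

V = 105

Perfect substitutes: compare marginal utility per dollar. 2/p_x vs 2/p_y → 0.2381 vs 0.3333.
y gives more utility per dollar, so spend all income on y: y* = I/p_y, x* = 0.
Numerically: x* = 0, y* = 52.5.
Utility at the optimum: U(0, 52.5) = 105.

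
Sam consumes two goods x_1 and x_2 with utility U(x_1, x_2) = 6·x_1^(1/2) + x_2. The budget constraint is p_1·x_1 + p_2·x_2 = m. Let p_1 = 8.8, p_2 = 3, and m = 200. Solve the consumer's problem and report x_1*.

Set MRS = p_1/p_2: 3·x_1^(−1/2) = p_1/p_2.
Solve: √x_1 = 3·p_2/p_1, so x_1*(p_1,p_2) = (3·p_2/p_1)², and x_2* = (m − p_1·x_1*)/p_2.
Plugging in: x_1* = (3·3/8.8)² = 1.046.

x_1* = 1.046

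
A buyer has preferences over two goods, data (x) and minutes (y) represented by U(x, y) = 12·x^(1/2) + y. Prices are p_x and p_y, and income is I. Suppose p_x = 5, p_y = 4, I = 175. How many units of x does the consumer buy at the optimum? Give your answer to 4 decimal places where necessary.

Set MRS = p_x/p_y: 6·x^(−1/2) = p_x/p_y.
Thus x* = (6·p_y/p_x)² — independent of I — with the rest of income spent on y.
Plugging in: x* = (6·4/5)² = 23.04.

x* = 23.04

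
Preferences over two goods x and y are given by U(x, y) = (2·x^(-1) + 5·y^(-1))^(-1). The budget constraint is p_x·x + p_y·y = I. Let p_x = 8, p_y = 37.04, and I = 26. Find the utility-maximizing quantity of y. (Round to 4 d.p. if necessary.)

y* = 0.5425

MU_x ∝ 2·x^(-2), MU_y ∝ 5·y^(-2), so MRS = (2/5)·(y/x)^(2) = p_x/p_y.
Solve for the ratio: y/x = [(5/2)·p_x/p_y]^(0.5).
Substitute y = (y/x)·x into the budget: x* = I/(p_x + p_y·(y/x)).
Numerically y/x = 0.734818, so x* = 26/(8 + 37.04·0.734818) = 0.7383 and y* = 0.734818·0.7383 = 0.5425.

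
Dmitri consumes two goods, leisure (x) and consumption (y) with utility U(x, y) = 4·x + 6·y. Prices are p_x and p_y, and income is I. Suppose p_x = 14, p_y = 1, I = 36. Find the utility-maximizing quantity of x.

x* = 0

Linear utility — the consumer picks whichever good has higher MU/price: 4/14 = 0.2857 vs 6/1 = 6.
y gives more utility per dollar, so spend all income on y: y* = I/p_y, x* = 0.
Numerically: x* = 0, y* = 36.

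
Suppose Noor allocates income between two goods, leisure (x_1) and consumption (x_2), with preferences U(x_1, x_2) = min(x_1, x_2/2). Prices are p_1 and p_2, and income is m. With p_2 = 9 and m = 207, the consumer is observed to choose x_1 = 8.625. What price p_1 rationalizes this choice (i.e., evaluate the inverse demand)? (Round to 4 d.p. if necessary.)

p_1 = 6

With perfect complements, no substitution: consume in ratio x_1:x_2 = 1:2.
Budget: p_1·x_1 + p_2·2·x_1 = m, so (p_1 + 2·p_2)·x_1 = m.
Demand: x_1*(p_1,p_2,m) = m/(p_1 + 2·p_2), x_2* = 2·m/(p_1 + 2·p_2).
Set x_1* = 8.625 in the demand function and solve for p_1: p_1 = 6.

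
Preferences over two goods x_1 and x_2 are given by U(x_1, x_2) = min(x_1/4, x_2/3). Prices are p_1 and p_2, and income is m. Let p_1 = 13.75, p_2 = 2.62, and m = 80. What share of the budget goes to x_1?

share on x_1 = 0.875

Demand: x_1*(p_1,p_2,m) = 4·m/(4·p_1 + 3·p_2), x_2* = 3·m/(4·p_1 + 3·p_2).
Here 4·13.75 + 3·2.62 = 62.86, giving x_1* = 5.0907 and x_2* = 3.818.
Expenditure on x_1: 13.75·5.0907 = 69.9968; share = 0.875.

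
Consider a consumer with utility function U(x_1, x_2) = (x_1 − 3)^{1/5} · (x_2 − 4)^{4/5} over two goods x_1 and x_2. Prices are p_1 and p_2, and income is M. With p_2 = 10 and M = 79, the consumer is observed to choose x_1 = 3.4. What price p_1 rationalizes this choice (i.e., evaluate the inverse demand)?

p_1 = 7.8

MRS = (1/4)·(x_2−4)/(x_1−3). Tangency with p_1/p_2 gives x_2−4 = 4·(p_1/p_2)·(x_1−3).
After buying the subsistence bundle (3, 4), a share 0.2 of the remaining income goes to x_1: x_1* = 3 + 0.2·(M − 3p_1 − 4p_2)/p_1.
Set x_1* = 3.4 in the demand function and solve for p_1: p_1 = 7.8.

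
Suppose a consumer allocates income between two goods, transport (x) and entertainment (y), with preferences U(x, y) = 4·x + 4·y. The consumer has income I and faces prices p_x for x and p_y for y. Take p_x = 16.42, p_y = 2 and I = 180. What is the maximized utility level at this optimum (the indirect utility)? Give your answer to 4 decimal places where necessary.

V = 360

Perfect substitutes: compare marginal utility per dollar. 4/p_x vs 4/p_y → 0.2436 vs 2.
y gives more utility per dollar, so spend all income on y: y* = I/p_y, x* = 0.
Numerically: x* = 0, y* = 90.
Utility at the optimum: U(0, 90) = 360.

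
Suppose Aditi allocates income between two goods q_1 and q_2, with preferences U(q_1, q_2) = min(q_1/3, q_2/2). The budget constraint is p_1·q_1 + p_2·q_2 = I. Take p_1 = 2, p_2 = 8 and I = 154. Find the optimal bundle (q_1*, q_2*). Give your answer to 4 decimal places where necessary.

q_1* = 21, q_2* = 14

Demand: q_1*(p_1,p_2,I) = 3·I/(3·p_1 + 2·p_2), q_2* = 2·I/(3·p_1 + 2·p_2).
Here 3·2 + 2·8 = 22, giving q_1* = 21 and q_2* = 14.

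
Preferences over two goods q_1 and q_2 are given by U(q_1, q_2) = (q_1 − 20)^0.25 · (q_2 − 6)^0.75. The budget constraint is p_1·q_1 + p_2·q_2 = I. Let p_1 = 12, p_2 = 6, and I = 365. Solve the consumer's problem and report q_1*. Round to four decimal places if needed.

MRS = (1/3)·(q_2−6)/(q_1−20). Tangency with p_1/p_2 gives q_2−6 = 3·(p_1/p_2)·(q_1−20).
After buying the subsistence bundle (20, 6), a share 0.25 of the remaining income goes to q_1: q_1* = 20 + 0.25·(I − 20p_1 − 6p_2)/p_1.
Discretionary income = 365 − 20·12 − 6·6 = 89; q_1* = 20 + 0.25·89/12 = 21.8542.

q_1* = 21.8542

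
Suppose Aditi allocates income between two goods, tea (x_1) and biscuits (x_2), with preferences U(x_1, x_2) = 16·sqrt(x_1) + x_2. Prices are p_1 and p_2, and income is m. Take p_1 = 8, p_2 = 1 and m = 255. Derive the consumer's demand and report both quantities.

Set MRS = p_1/p_2: 8·x_1^(−1/2) = p_1/p_2.
Solve: √x_1 = 8·p_2/p_1, so x_1*(p_1,p_2) = (8·p_2/p_1)², and x_2* = (m − p_1·x_1*)/p_2.
Plugging in: x_1* = (8·1/8)² = 1, x_2* = 247.

x_1* = 1, x_2* = 247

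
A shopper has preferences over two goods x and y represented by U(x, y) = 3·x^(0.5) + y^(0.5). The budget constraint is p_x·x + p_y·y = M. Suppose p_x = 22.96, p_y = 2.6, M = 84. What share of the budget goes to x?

share on x = 0.5047

From the CES first-order condition, 3·(y/x)^(0.5) = p_x/p_y.
Solve for the ratio: y/x = [(1/3)·p_x/p_y]^(2).
With the ratio pinned down, the budget gives x* = M/(p_x + p_y·(y/x)) and y* = (y/x)·x*.
Numerically y/x = 8.664721, so x* = 84/(22.96 + 2.6·8.664721) = 1.8466 and y* = 8.664721·1.8466 = 16.0005.
Expenditure on x: 22.96·1.8466 = 42.3986; share = 0.5047.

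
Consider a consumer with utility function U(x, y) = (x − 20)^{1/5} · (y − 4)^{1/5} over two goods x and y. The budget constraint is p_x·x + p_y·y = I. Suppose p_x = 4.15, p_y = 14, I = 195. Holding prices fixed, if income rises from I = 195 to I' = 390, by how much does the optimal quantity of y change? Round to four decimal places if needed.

Let x' = x−20, y' = y−4. MRS = y'/x' = p_x/p_y.
Substituting into the budget: x* = 20 + 0.5·(I − 20·p_x − 4·p_y)/p_x, and y* = 4 + 0.5·(…)/p_y.
Discretionary income = 195 − 20·4.15 − 4·14 = 56; y* = 4 + 0.5·56/14 = 6.
At I' = 390: y* = 12.9643. Change: 12.9643 − 6 = 6.9643.

Δy* = 6.9643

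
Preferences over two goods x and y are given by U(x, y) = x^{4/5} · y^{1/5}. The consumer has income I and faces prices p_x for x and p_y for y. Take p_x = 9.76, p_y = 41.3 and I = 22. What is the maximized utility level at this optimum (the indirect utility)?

V = 1.0241

The MRS is 4·y/x. Set MRS = p_x/p_y.
So 0.8·p_y·y = 0.2·p_x·x; combined with the budget, a share 0.8 of income goes to x.
Demand: x*(p_x,p_y,I) = 0.8·I/p_x and y* = 0.2·I/p_y.
At p_x=9.76, p_y=41.3, I=22: x* = 0.8·22/9.76 = 1.8033, y* = 0.1065.
Utility at the optimum: U(1.8033, 0.1065) = 1.0241.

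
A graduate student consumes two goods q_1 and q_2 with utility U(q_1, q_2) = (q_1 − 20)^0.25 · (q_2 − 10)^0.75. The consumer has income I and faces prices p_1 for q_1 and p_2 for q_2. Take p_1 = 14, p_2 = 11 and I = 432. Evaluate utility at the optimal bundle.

Substituting into the budget: q_1* = 20 + 0.25·(I − 20·p_1 − 10·p_2)/p_1, and q_2* = 10 + 0.75·(…)/p_2.
Discretionary income = 432 − 20·14 − 10·11 = 42; q_1* = 20 + 0.25·42/14 = 20.75; q_2* = 10 + 0.75·42/11 = 12.8636.
Utility at the optimum: U(20.75, 12.8636) = 2.0486.

V = 2.0486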